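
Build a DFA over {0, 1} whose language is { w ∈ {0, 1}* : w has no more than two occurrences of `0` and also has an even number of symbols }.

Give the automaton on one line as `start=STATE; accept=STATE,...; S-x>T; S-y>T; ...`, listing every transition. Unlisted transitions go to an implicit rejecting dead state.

start=q0; accept=q0,q3,q4; q0-0>q1; q0-1>q2; q1-0>q3; q1-1>q4; q2-0>q4; q2-1>q0; q3-0>q5; q3-1>q6; q4-0>q6; q4-1>q1; q5-0>q7; q5-1>q7; q6-0>q7; q6-1>q3; q7-0>q5; q7-1>q5

Run two small machines in parallel and take their product. The first has 4 states tracking the count of `0`s, saturating at 3; the second has 2 states tracking the input length modulo 2. A product state is a pair (one from each), accepting exactly when both do.
An 8-state machine:
        0   1  
>* q0   q1  q2 
   q1   q3  q4 
   q2   q4  q0 
 * q3   q5  q6 
 * q4   q6  q1 
   q5   q7  q7 
   q6   q7  q3 
   q7   q5  q5 
(> = start, * = accepting)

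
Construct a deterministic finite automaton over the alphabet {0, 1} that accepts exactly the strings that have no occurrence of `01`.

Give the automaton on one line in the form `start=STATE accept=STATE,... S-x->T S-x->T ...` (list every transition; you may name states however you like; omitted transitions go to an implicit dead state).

This is the complement of 'contains `01`'. Use the same substring-matching states — S0 through S2 holding how much of `01` has just been matched — but flip the accepting set: everything except the trap S2 accepts.
With 3 states:
        0   1  
>* S0   S1  S0 
 * S1   S1  S2 
   S2   S2  S2 
(> = start, * = accepting)

start=S0 accept=S0,S1 S0-0->S1 S0-1->S0 S1-0->S1 S1-1->S2 S2-0->S2 S2-1->S2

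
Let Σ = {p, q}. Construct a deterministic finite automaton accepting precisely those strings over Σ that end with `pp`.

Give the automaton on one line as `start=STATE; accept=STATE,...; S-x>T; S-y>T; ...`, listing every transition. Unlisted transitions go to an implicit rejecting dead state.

Remember how much of `pp` the current input suffix matches. State A means no match yet; B means the last symbol is `p`; C means the last 2 symbols are `pp`. Only C accepts. On a mismatch, fall back to the longest proper suffix that is still a prefix of `pp`.
With 3 states:
       p  q 
>  A   B  A 
   B   C  A 
 * C   C  A 
(> = start, * = accepting)

start=A; accept=C; A-p>B; A-q>A; B-p>C; B-q>A; C-p>C; C-q>A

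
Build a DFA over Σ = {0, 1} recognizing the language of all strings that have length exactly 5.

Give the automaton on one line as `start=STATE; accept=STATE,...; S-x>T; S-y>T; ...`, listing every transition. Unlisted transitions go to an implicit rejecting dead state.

start=S0; accept=S5; S0-0>S1; S0-1>S1; S1-0>S2; S1-1>S2; S2-0>S3; S2-1>S3; S3-0>S4; S3-1>S4; S4-0>S5; S4-1>S5; S5-0>S6; S5-1>S6; S6-0>S6; S6-1>S6

Count input length up to 6: every symbol moves from S0 toward S6, which means 'more than 5' and absorbs. Accept from {S5}.
With 7 states:
        0   1  
>  S0   S1  S1 
   S1   S2  S2 
   S2   S3  S3 
   S3   S4  S4 
   S4   S5  S5 
 * S5   S6  S6 
   S6   S6  S6 
(> = start, * = accepting)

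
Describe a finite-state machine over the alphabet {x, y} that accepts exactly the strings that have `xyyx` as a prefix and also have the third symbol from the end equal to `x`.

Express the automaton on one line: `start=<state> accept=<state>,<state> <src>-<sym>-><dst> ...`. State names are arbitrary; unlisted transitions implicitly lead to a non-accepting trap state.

Build one automaton per condition and run them in lockstep. The first has 6 states tracking whether the input so far still matches the prefix `xyyx`; the second has 15 states tracking the last 3 symbols read. A product state is a pair (one from each), accepting exactly when both do.
A 24-state machine:
          x    y  
>  s0     s1   s2 
   s1     s3   s4 
   s2     s5   s6 
   s3     s7   s8 
   s4     s9  s10 
   s5    s11  s12 
   s6    s13  s14 
   s7     s7   s8 
   s8     s9  s15 
   s9    s11  s12 
   s10   s16  s14 
   s11    s7   s8 
   s12    s9  s15 
   s13   s11  s12 
   s14   s13  s14 
   s15   s13  s14 
   s16   s17  s18 
   s17   s19  s20 
   s18   s21  s22 
 * s19   s19  s20 
 * s20   s21  s22 
 * s21   s17  s18 
 * s22   s16  s23 
   s23   s16  s23 
(> = start, * = accepting)

start=s0 accept=s19,s20,s21,s22 s0-x->s1 s0-y->s2 s1-x->s3 s1-y->s4 s2-x->s5 s2-y->s6 s3-x->s7 s3-y->s8 s4-x->s9 s4-y->s10 s5-x->s11 s5-y->s12 s6-x->s13 s6-y->s14 s7-x->s7 s7-y->s8 s8-x->s9 s8-y->s15 s9-x->s11 s9-y->s12 s10-x->s16 s10-y->s14 s11-x->s7 s11-y->s8 s12-x->s9 s12-y->s15 s13-x->s11 s13-y->s12 s14-x->s13 s14-y->s14 s15-x->s13 s15-y->s14 s16-x->s17 s16-y->s18 s17-x->s19 s17-y->s20 s18-x->s21 s18-y->s22 s19-x->s19 s19-y->s20 s20-x->s21 s20-y->s22 s21-x->s17 s21-y->s18 s22-x->s16 s22-y->s23 s23-x->s16 s23-y->s23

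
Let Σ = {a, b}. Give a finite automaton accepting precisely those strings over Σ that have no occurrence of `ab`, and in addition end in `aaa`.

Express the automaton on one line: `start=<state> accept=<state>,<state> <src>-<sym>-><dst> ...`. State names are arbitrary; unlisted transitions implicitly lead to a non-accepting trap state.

start=q0 accept=q4 q0-a->q1 q0-b->q0 q1-a->q2 q1-b->q3 q2-a->q4 q2-b->q3 q3-a->q5 q3-b->q3 q4-a->q4 q4-b->q3 q5-a->q6 q5-b->q3 q6-a->q7 q6-b->q3 q7-a->q7 q7-b->q3

Handle the two conditions separately and then intersect. One (3 states) tracks partial matches of the forbidden pattern `ab`; the other (4 states) tracks how much of the suffix `aaa` has currently been matched. Each combined state is a pair, one component from each; accept when both components accept.
With 8 states:
        a   b  
>  q0   q1  q0 
   q1   q2  q3 
   q2   q4  q3 
   q3   q5  q3 
 * q4   q4  q3 
   q5   q6  q3 
   q6   q7  q3 
   q7   q7  q3 
(> = start, * = accepting)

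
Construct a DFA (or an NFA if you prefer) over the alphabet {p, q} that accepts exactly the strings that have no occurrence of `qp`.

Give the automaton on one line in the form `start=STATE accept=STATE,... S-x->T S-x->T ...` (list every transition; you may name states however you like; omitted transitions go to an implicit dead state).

Track partial matches of the forbidden pattern `qp`. State S2 is a dead state reached once `qp` has occurred; every other state accepts. S0 means no part of `qp` is currently matched.
A 3-state machine:
        p   q  
>* S0   S0  S1 
 * S1   S2  S1 
   S2   S2  S2 
(> = start, * = accepting)

start=S0 accept=S0,S1 S0-p->S0 S0-q->S1 S1-p->S2 S1-q->S1 S2-p->S2 S2-q->S2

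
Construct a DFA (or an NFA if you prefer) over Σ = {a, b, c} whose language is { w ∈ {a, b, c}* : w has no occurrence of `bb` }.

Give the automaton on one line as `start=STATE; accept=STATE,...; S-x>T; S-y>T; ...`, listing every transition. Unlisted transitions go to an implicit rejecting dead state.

Track partial matches of the forbidden pattern `bb`. State q2 is a dead state reached once `bb` has occurred; every other state accepts. q0 means no part of `bb` is currently matched.
3 states suffice.
        a   b   c  
>* q0   q0  q1  q0 
 * q1   q0  q2  q0 
   q2   q2  q2  q2 
(> = start, * = accepting)

start=q0; accept=q0,q1; q0-a>q0; q0-b>q1; q0-c>q0; q1-a>q0; q1-b>q2; q1-c>q0; q2-a>q2; q2-b>q2; q2-c>q2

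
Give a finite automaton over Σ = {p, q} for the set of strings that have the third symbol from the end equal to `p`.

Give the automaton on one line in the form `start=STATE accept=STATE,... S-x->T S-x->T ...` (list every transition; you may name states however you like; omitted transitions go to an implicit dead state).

A DFA must remember the last 3 symbols (since which symbol is third-to-last isn't known until the input ends). Use one state per possible window of the last ≤3 symbols; accept from those whose window starts with `p`.
With 15 states:
          p    q  
>  s0     s1   s2 
   s1     s3   s4 
   s2     s5   s6 
   s3     s7   s8 
   s4     s9  s10 
   s5    s11  s12 
   s6    s13  s14 
 * s7     s7   s8 
 * s8     s9  s10 
 * s9    s11  s12 
 * s10   s13  s14 
   s11    s7   s8 
   s12    s9  s10 
   s13   s11  s12 
   s14   s13  s14 
(> = start, * = accepting)

start=s0 accept=s7,s8,s9,s10 s0-p->s1 s0-q->s2 s1-p->s3 s1-q->s4 s2-p->s5 s2-q->s6 s3-p->s7 s3-q->s8 s4-p->s9 s4-q->s10 s5-p->s11 s5-q->s12 s6-p->s13 s6-q->s14 s7-p->s7 s7-q->s8 s8-p->s9 s8-q->s10 s9-p->s11 s9-q->s12 s10-p->s13 s10-q->s14 s11-p->s7 s11-q->s8 s12-p->s9 s12-q->s10 s13-p->s11 s13-q->s12 s14-p->s13 s14-q->s14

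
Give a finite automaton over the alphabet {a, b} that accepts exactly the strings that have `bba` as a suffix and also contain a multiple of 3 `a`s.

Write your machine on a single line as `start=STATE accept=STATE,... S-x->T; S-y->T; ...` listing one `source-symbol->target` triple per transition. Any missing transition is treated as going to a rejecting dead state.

start=s0; accept=s11; s0-a->s1; s0-b->s2; s1-a->s3; s1-b->s4; s2-a->s1; s2-b->s5; s3-a->s0; s3-b->s6; s4-a->s3; s4-b->s7; s5-a->s8; s5-b->s5; s6-a->s0; s6-b->s9; s7-a->s10; s7-b->s7; s8-a->s3; s8-b->s4; s9-a->s11; s9-b->s9; s10-a->s0; s10-b->s6; s11-a->s1; s11-b->s2

Run two small machines in parallel and take their product. The first has 4 states tracking how much of the suffix `bba` has currently been matched; the second has 3 states tracking the count of `a`s modulo 3. A product state is a pair (one from each), accepting exactly when both do.
With 12 states:
          a    b  
>  s0     s1   s2 
   s1     s3   s4 
   s2     s1   s5 
   s3     s0   s6 
   s4     s3   s7 
   s5     s8   s5 
   s6     s0   s9 
   s7    s10   s7 
   s8     s3   s4 
   s9    s11   s9 
   s10    s0   s6 
 * s11    s1   s2 
(> = start, * = accepting)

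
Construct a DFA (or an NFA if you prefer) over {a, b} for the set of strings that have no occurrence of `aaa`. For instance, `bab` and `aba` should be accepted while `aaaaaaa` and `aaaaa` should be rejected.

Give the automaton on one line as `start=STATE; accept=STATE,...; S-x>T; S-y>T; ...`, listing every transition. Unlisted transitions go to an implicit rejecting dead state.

start=s0; accept=s0,s1,s2; s0-a>s1; s0-b>s0; s1-a>s2; s1-b>s0; s2-a>s3; s2-b>s0; s3-a>s3; s3-b>s3

This is the complement of 'contains `aaa`'. Use the same substring-matching states — s0 through s3 holding how much of `aaa` has just been matched — but flip the accepting set: everything except the trap s3 accepts.
A 4-state machine:
        a   b  
>* s0   s1  s0 
 * s1   s2  s0 
 * s2   s3  s0 
   s3   s3  s3 
(> = start, * = accepting)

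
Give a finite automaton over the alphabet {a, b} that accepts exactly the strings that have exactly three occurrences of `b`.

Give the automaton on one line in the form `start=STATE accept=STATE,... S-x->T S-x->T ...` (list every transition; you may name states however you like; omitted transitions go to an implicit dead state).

start=s0 accept=s3 s0-a->s0 s0-b->s1 s1-a->s1 s1-b->s2 s2-a->s2 s2-b->s3 s3-a->s3 s3-b->s4 s4-a->s4 s4-b->s4

Count `b`s, saturating at 4: states s0 through s3 mean 0 through 3 `b`s seen; s4 means more than 3. Each `b` increments (capped at s4); other symbols loop. Accept from {s3}.
With 5 states:
        a   b  
>  s0   s0  s1 
   s1   s1  s2 
   s2   s2  s3 
 * s3   s3  s4 
   s4   s4  s4 
(> = start, * = accepting)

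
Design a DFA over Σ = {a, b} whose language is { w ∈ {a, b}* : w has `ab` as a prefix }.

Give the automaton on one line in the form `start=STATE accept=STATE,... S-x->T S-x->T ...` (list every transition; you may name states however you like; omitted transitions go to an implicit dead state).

start=q0 accept=q2 q0-a->q1 q0-b->q3 q1-a->q3 q1-b->q2 q2-a->q2 q2-b->q2 q3-a->q3 q3-b->q3

Check the first 2 symbols one by one: q0 through q1 record how many have matched `ab` so far; any wrong symbol goes to the dead state q3. After all 2 match we enter the accepting sink q2.
A 4-state machine:
        a   b  
>  q0   q1  q3 
   q1   q3  q2 
 * q2   q2  q2 
   q3   q3  q3 
(> = start, * = accepting)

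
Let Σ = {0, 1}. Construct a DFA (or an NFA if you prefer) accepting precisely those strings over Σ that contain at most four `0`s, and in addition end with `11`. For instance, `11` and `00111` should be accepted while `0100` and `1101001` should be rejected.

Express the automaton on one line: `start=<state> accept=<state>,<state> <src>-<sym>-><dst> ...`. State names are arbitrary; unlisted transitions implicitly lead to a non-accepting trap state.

start=S0 accept=S5,S8,S11,S14,S16 S0-0->S1 S0-1->S2 S1-0->S3 S1-1->S4 S2-0->S1 S2-1->S5 S3-0->S6 S3-1->S7 S4-0->S3 S4-1->S8 S5-0->S1 S5-1->S5 S6-0->S9 S6-1->S10 S7-0->S6 S7-1->S11 S8-0->S3 S8-1->S8 S9-0->S12 S9-1->S13 S10-0->S9 S10-1->S14 S11-0->S6 S11-1->S11 S12-0->S12 S12-1->S15 S13-0->S12 S13-1->S16 S14-0->S9 S14-1->S14 S15-0->S12 S15-1->S17 S16-0->S12 S16-1->S16 S17-0->S12 S17-1->S17

Build one automaton per condition and run them in lockstep. One (6 states) tracks the count of `0`s, saturating at 5; the other (3 states) tracks how much of the suffix `11` has currently been matched. Each combined state is a pair, one component from each; accept when both components accept.
An 18-state machine:
          0    1  
>  S0     S1   S2 
   S1     S3   S4 
   S2     S1   S5 
   S3     S6   S7 
   S4     S3   S8 
 * S5     S1   S5 
   S6     S9  S10 
   S7     S6  S11 
 * S8     S3   S8 
   S9    S12  S13 
   S10    S9  S14 
 * S11    S6  S11 
   S12   S12  S15 
   S13   S12  S16 
 * S14    S9  S14 
   S15   S12  S17 
 * S16   S12  S16 
   S17   S12  S17 
(> = start, * = accepting)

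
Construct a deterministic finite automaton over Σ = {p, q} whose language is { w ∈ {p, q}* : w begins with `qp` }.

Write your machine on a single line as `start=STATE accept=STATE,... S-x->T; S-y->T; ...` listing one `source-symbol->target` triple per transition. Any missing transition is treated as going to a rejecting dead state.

start=A; accept=C; A-p->D; A-q->B; B-p->C; B-q->D; C-p->C; C-q->C; D-p->D; D-q->D

Walk along `qp` while the input agrees: from A take `q` to B, and so on. Any deviation drops to the rejecting sink D. Once C is reached the prefix is confirmed and every continuation is accepted.
       p  q 
>  A   D  B 
   B   C  D 
 * C   C  C 
   D   D  D 
(> = start, * = accepting)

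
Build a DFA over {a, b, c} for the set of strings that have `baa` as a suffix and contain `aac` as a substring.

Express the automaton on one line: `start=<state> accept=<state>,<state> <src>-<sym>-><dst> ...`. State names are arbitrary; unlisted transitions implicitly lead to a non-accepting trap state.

Build one automaton per condition and run them in lockstep. One (4 states) tracks how much of the suffix `baa` has currently been matched; the other (4 states) tracks whether and how much of `aac` has been seen. Each combined state is a pair, one component from each; accept when both components accept.
A 10-state machine:
        a   b   c  
>  q0   q1  q2  q0 
   q1   q3  q2  q0 
   q2   q4  q2  q0 
   q3   q3  q2  q5 
   q4   q6  q2  q0 
   q5   q5  q7  q5 
   q6   q3  q2  q5 
   q7   q8  q7  q5 
   q8   q9  q7  q5 
 * q9   q5  q7  q5 
(> = start, * = accepting)

start=q0 accept=q9 q0-a->q1 q0-b->q2 q0-c->q0 q1-a->q3 q1-b->q2 q1-c->q0 q2-a->q4 q2-b->q2 q2-c->q0 q3-a->q3 q3-b->q2 q3-c->q5 q4-a->q6 q4-b->q2 q4-c->q0 q5-a->q5 q5-b->q7 q5-c->q5 q6-a->q3 q6-b->q2 q6-c->q5 q7-a->q8 q7-b->q7 q7-c->q5 q8-a->q9 q8-b->q7 q8-c->q5 q9-a->q5 q9-b->q7 q9-c->q5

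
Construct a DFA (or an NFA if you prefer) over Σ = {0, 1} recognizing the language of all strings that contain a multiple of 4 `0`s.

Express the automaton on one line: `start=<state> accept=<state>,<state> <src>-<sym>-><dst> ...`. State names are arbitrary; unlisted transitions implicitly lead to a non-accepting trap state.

The only thing that matters is how many `0`s have appeared, reduced mod 4. Use one state per residue: q0 for 0, …, q3 for 3. Reading `0` moves to the next residue; anything else stays put. q0 is accepting.
        0   1  
>* q0   q1  q0 
   q1   q2  q1 
   q2   q3  q2 
   q3   q0  q3 
(> = start, * = accepting)

start=q0 accept=q0 q0-0->q1 q0-1->q0 q1-0->q2 q1-1->q1 q2-0->q3 q2-1->q2 q3-0->q0 q3-1->q3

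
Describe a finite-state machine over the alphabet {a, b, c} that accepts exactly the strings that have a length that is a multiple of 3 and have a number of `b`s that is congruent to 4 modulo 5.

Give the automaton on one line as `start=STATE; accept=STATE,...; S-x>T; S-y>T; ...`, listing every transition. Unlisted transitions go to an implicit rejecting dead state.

Handle the two conditions separately and then intersect. One (3 states) tracks the input length modulo 3; the other (5 states) tracks the count of `b`s modulo 5. Each combined state is a pair, one component from each; accept when both components accept.
15 states suffice.
          a    b    c  
>  q0     q1   q2   q1 
   q1     q3   q4   q3 
   q2     q4   q5   q4 
   q3     q0   q6   q0 
   q4     q6   q7   q6 
   q5     q7   q8   q7 
   q6     q2   q9   q2 
   q7     q9  q10   q9 
   q8    q10  q11  q10 
   q9     q5  q12   q5 
   q10   q12  q13  q12 
   q11   q13   q3  q13 
   q12    q8  q14   q8 
   q13   q14   q0  q14 
 * q14   q11   q1  q11 
(> = start, * = accepting)

start=q0; accept=q14; q0-a>q1; q0-b>q2; q0-c>q1; q1-a>q3; q1-b>q4; q1-c>q3; q2-a>q4; q2-b>q5; q2-c>q4; q3-a>q0; q3-b>q6; q3-c>q0; q4-a>q6; q4-b>q7; q4-c>q6; q5-a>q7; q5-b>q8; q5-c>q7; q6-a>q2; q6-b>q9; q6-c>q2; q7-a>q9; q7-b>q10; q7-c>q9; q8-a>q10; q8-b>q11; q8-c>q10; q9-a>q5; q9-b>q12; q9-c>q5; q10-a>q12; q10-b>q13; q10-c>q12; q11-a>q13; q11-b>q3; q11-c>q13; q12-a>q8; q12-b>q14; q12-c>q8; q13-a>q14; q13-b>q0; q13-c>q14; q14-a>q11; q14-b>q1; q14-c>q11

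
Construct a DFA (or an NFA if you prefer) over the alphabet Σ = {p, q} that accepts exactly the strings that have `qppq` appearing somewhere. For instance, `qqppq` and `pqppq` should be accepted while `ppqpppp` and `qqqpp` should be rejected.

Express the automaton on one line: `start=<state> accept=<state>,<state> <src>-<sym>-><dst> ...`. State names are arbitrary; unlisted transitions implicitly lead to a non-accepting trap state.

States S0..S3 record the length of the longest prefix of `qppq` that matches the current input suffix. Reaching S4 means `qppq` has been seen, and we stay there forever. Accept from S4.
        p   q  
>  S0   S0  S1 
   S1   S2  S1 
   S2   S3  S1 
   S3   S0  S4 
 * S4   S4  S4 
(> = start, * = accepting)

start=S0 accept=S4 S0-p->S0 S0-q->S1 S1-p->S2 S1-q->S1 S2-p->S3 S2-q->S1 S3-p->S0 S3-q->S4 S4-p->S4 S4-q->S4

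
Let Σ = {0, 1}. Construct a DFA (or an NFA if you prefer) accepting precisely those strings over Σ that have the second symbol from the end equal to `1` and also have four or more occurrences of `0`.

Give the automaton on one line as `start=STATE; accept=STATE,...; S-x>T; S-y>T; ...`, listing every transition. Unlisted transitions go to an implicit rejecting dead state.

Build one automaton per condition and run them in lockstep. One (7 states) tracks the last 2 symbols read; the other (6 states) tracks the count of `0`s, saturating at 5. Each combined state is a pair, one component from each; accept when both components accept. Minimizing collapses redundant product states.
A 9-state machine:
        0   1  
>  s0   s1  s0 
   s1   s2  s1 
   s2   s3  s2 
   s3   s4  s5 
   s4   s4  s6 
   s5   s7  s5 
   s6   s7  s8 
 * s7   s4  s6 
 * s8   s7  s8 
(> = start, * = accepting)

start=s0; accept=s7,s8; s0-0>s1; s0-1>s0; s1-0>s2; s1-1>s1; s2-0>s3; s2-1>s2; s3-0>s4; s3-1>s5; s4-0>s4; s4-1>s6; s5-0>s7; s5-1>s5; s6-0>s7; s6-1>s8; s7-0>s4; s7-1>s6; s8-0>s7; s8-1>s8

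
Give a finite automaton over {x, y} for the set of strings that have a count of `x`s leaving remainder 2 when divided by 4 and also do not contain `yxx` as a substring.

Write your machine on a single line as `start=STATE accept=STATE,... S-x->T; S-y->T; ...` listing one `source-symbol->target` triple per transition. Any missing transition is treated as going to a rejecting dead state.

start=S0; accept=S3,S7,S8; S0-x->S1; S0-y->S2; S1-x->S3; S1-y->S4; S2-x->S5; S2-y->S2; S3-x->S6; S3-y->S7; S4-x->S8; S4-y->S4; S5-x->S9; S5-y->S4; S6-x->S0; S6-y->S10; S7-x->S11; S7-y->S7; S8-x->S9; S8-y->S7; S9-x->S9; S9-y->S9; S10-x->S12; S10-y->S10; S11-x->S9; S11-y->S10; S12-x->S9; S12-y->S2

Handle the two conditions separately and then intersect. The first has 4 states tracking the count of `x`s modulo 4; the second has 4 states tracking partial matches of the forbidden pattern `yxx`. A product state is a pair (one from each), accepting exactly when both do. Equivalent product states are then merged.
13 states suffice.
          x    y  
>  S0     S1   S2 
   S1     S3   S4 
   S2     S5   S2 
 * S3     S6   S7 
   S4     S8   S4 
   S5     S9   S4 
   S6     S0  S10 
 * S7    S11   S7 
 * S8     S9   S7 
   S9     S9   S9 
   S10   S12  S10 
   S11    S9  S10 
   S12    S9   S2 
(> = start, * = accepting)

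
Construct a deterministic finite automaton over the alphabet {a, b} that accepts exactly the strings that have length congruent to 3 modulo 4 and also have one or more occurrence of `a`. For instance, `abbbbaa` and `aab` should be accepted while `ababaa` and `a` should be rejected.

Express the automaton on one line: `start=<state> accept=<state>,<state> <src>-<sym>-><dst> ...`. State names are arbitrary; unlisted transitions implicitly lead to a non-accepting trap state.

Handle the two conditions separately and then intersect. The first has 4 states tracking the input length modulo 4; the second has 3 states tracking the count of `a`s, saturating at 2. A product state is a pair (one from each), accepting exactly when both do. After merging equivalent states the machine shrinks.
With 8 states:
        a   b  
>  q0   q1  q2 
   q1   q3  q3 
   q2   q3  q4 
   q3   q5  q5 
   q4   q5  q6 
 * q5   q7  q7 
   q6   q7  q0 
   q7   q1  q1 
(> = start, * = accepting)

start=q0 accept=q5 q0-a->q1 q0-b->q2 q1-a->q3 q1-b->q3 q2-a->q3 q2-b->q4 q3-a->q5 q3-b->q5 q4-a->q5 q4-b->q6 q5-a->q7 q5-b->q7 q6-a->q7 q6-b->q0 q7-a->q1 q7-b->q1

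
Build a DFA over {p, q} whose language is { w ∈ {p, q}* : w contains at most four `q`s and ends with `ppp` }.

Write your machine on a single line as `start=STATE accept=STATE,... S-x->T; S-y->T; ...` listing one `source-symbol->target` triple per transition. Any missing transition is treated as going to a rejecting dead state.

Handle the two conditions separately and then intersect. One (6 states) tracks the count of `q`s, saturating at 5; the other (4 states) tracks how much of the suffix `ppp` has currently been matched. Each combined state is a pair, one component from each; accept when both components accept. After merging equivalent states the machine shrinks.
A 21-state machine:
          p    q  
>  S0     S1   S2 
   S1     S3   S2 
   S2     S4   S5 
   S3     S6   S2 
   S4     S7   S5 
   S5     S8   S9 
 * S6     S6   S2 
   S7    S10   S5 
   S8    S11   S9 
   S9    S12  S13 
 * S10   S10   S5 
   S11   S14   S9 
   S12   S15  S13 
   S13   S16  S17 
 * S14   S14   S9 
   S15   S18  S13 
   S16   S19  S17 
   S17   S17  S17 
 * S18   S18  S13 
   S19   S20  S17 
 * S20   S20  S17 
(> = start, * = accepting)

start=S0; accept=S6,S10,S14,S18,S20; S0-p->S1; S0-q->S2; S1-p->S3; S1-q->S2; S2-p->S4; S2-q->S5; S3-p->S6; S3-q->S2; S4-p->S7; S4-q->S5; S5-p->S8; S5-q->S9; S6-p->S6; S6-q->S2; S7-p->S10; S7-q->S5; S8-p->S11; S8-q->S9; S9-p->S12; S9-q->S13; S10-p->S10; S10-q->S5; S11-p->S14; S11-q->S9; S12-p->S15; S12-q->S13; S13-p->S16; S13-q->S17; S14-p->S14; S14-q->S9; S15-p->S18; S15-q->S13; S16-p->S19; S16-q->S17; S17-p->S17; S17-q->S17; S18-p->S18; S18-q->S13; S19-p->S20; S19-q->S17; S20-p->S20; S20-q->S17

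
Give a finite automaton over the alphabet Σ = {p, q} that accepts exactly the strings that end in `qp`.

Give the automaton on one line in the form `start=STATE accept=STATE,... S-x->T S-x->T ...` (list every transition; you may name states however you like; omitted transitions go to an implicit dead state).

Remember how much of `qp` the current input suffix matches. State s0 means no match yet; s1 means the last symbol is `q`; s2 means the last 2 symbols are `qp`. Only s2 accepts. On a mismatch, fall back to the longest proper suffix that is still a prefix of `qp`.
3 states suffice.
        p   q  
>  s0   s0  s1 
   s1   s2  s1 
 * s2   s0  s1 
(> = start, * = accepting)

start=s0 accept=s2 s0-p->s0 s0-q->s1 s1-p->s2 s1-q->s1 s2-p->s0 s2-q->s1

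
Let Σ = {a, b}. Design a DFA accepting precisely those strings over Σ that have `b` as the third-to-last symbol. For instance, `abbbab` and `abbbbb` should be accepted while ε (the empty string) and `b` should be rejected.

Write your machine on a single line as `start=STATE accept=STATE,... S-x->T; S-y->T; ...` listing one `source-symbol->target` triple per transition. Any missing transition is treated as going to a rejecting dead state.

start=q0; accept=q11,q12,q13,q14; q0-a->q1; q0-b->q2; q1-a->q3; q1-b->q4; q2-a->q5; q2-b->q6; q3-a->q7; q3-b->q8; q4-a->q9; q4-b->q10; q5-a->q11; q5-b->q12; q6-a->q13; q6-b->q14; q7-a->q7; q7-b->q8; q8-a->q9; q8-b->q10; q9-a->q11; q9-b->q12; q10-a->q13; q10-b->q14; q11-a->q7; q11-b->q8; q12-a->q9; q12-b->q10; q13-a->q11; q13-b->q12; q14-a->q13; q14-b->q14

Because acceptance depends on a position counted from the end, the machine has to buffer the most recent 3 symbols. Make each state the string of the last up-to-3 symbols read; on input `x` shift the window left and append `x`. Accept when the buffered window has length 3 and begins with `b`.
With 15 states:
          a    b  
>  q0     q1   q2 
   q1     q3   q4 
   q2     q5   q6 
   q3     q7   q8 
   q4     q9  q10 
   q5    q11  q12 
   q6    q13  q14 
   q7     q7   q8 
   q8     q9  q10 
   q9    q11  q12 
   q10   q13  q14 
 * q11    q7   q8 
 * q12    q9  q10 
 * q13   q11  q12 
 * q14   q13  q14 
(> = start, * = accepting)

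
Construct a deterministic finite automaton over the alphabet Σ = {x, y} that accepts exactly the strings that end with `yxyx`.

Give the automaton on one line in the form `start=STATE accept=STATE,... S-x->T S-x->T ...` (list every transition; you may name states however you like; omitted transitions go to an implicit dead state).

Let each state record the length of the longest suffix of the input read so far that is also a prefix of `yxyx`. S1 means the last symbol is `y`; S2 means the last 2 symbols are `yx`; S3 means the last 3 symbols are `yxy`; S4 means the last 4 symbols are `yxyx`. Accept only at S4, where the string currently ends in `yxyx`.
With 5 states:
        x   y  
>  S0   S0  S1 
   S1   S2  S1 
   S2   S0  S3 
   S3   S4  S1 
 * S4   S0  S3 
(> = start, * = accepting)

start=S0 accept=S4 S0-x->S0 S0-y->S1 S1-x->S2 S1-y->S1 S2-x->S0 S2-y->S3 S3-x->S4 S3-y->S1 S4-x->S0 S4-y->S3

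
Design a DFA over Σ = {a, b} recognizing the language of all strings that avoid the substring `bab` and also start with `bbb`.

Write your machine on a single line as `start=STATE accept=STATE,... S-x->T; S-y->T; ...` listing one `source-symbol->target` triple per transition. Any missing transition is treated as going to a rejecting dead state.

start=S0; accept=S4,S5,S6; S0-a->S1; S0-b->S2; S1-a->S1; S1-b->S1; S2-a->S1; S2-b->S3; S3-a->S1; S3-b->S4; S4-a->S5; S4-b->S4; S5-a->S6; S5-b->S1; S6-a->S6; S6-b->S4

Run two small machines in parallel and take their product. One (4 states) tracks partial matches of the forbidden pattern `bab`; the other (5 states) tracks whether the input so far still matches the prefix `bbb`. Each combined state is a pair, one component from each; accept when both components accept. Equivalent product states are then merged.
A 7-state machine:
        a   b  
>  S0   S1  S2 
   S1   S1  S1 
   S2   S1  S3 
   S3   S1  S4 
 * S4   S5  S4 
 * S5   S6  S1 
 * S6   S6  S4 
(> = start, * = accepting)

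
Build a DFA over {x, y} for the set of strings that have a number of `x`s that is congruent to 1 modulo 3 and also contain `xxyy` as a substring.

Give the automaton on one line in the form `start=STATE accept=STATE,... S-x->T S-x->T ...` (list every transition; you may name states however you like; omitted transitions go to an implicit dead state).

start=S0 accept=S14 S0-x->S1 S0-y->S0 S1-x->S2 S1-y->S3 S2-x->S4 S2-y->S5 S3-x->S6 S3-y->S3 S4-x->S7 S4-y->S8 S5-x->S9 S5-y->S10 S6-x->S4 S6-y->S11 S7-x->S2 S7-y->S12 S8-x->S1 S8-y->S13 S9-x->S7 S9-y->S0 S10-x->S13 S10-y->S10 S11-x->S9 S11-y->S11 S12-x->S6 S12-y->S14 S13-x->S14 S13-y->S13 S14-x->S10 S14-y->S14

Run two small machines in parallel and take their product. One (3 states) tracks the count of `x`s modulo 3; the other (5 states) tracks whether and how much of `xxyy` has been seen. Each combined state is a pair, one component from each; accept when both components accept.
15 states suffice.
          x    y  
>  S0     S1   S0 
   S1     S2   S3 
   S2     S4   S5 
   S3     S6   S3 
   S4     S7   S8 
   S5     S9  S10 
   S6     S4  S11 
   S7     S2  S12 
   S8     S1  S13 
   S9     S7   S0 
   S10   S13  S10 
   S11    S9  S11 
   S12    S6  S14 
   S13   S14  S13 
 * S14   S10  S14 
(> = start, * = accepting)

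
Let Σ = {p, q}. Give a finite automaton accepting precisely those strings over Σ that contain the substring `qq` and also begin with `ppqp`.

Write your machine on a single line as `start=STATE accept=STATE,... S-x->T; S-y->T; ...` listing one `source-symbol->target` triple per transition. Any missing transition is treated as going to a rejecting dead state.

Build one automaton per condition and run them in lockstep. The first has 3 states tracking whether and how much of `qq` has been seen; the second has 6 states tracking whether the input so far still matches the prefix `ppqp`. A product state is a pair (one from each), accepting exactly when both do. After merging equivalent states the machine shrinks.
With 8 states:
       p  q 
>  A   B  C 
   B   D  C 
   C   C  C 
   D   C  E 
   E   F  C 
   F   F  G 
   G   F  H 
 * H   H  H 
(> = start, * = accepting)

start=A; accept=H; A-p->B; A-q->C; B-p->D; B-q->C; C-p->C; C-q->C; D-p->C; D-q->E; E-p->F; E-q->C; F-p->F; F-q->G; G-p->F; G-q->H; H-p->H; H-q->H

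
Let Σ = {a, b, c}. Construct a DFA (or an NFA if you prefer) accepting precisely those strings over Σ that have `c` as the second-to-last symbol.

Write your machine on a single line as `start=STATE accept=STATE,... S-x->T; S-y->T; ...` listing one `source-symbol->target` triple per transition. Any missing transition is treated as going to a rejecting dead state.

start=q0; accept=q10,q11,q12; q0-a->q1; q0-b->q2; q0-c->q3; q1-a->q4; q1-b->q5; q1-c->q6; q2-a->q7; q2-b->q8; q2-c->q9; q3-a->q10; q3-b->q11; q3-c->q12; q4-a->q4; q4-b->q5; q4-c->q6; q5-a->q7; q5-b->q8; q5-c->q9; q6-a->q10; q6-b->q11; q6-c->q12; q7-a->q4; q7-b->q5; q7-c->q6; q8-a->q7; q8-b->q8; q8-c->q9; q9-a->q10; q9-b->q11; q9-c->q12; q10-a->q4; q10-b->q5; q10-c->q6; q11-a->q7; q11-b->q8; q11-c->q9; q12-a->q10; q12-b->q11; q12-c->q12

A DFA must remember the last 2 symbols (since which symbol is second-to-last isn't known until the input ends). Use one state per possible window of the last ≤2 symbols; accept from those whose window starts with `c`.
13 states suffice.
          a    b    c  
>  q0     q1   q2   q3 
   q1     q4   q5   q6 
   q2     q7   q8   q9 
   q3    q10  q11  q12 
   q4     q4   q5   q6 
   q5     q7   q8   q9 
   q6    q10  q11  q12 
   q7     q4   q5   q6 
   q8     q7   q8   q9 
   q9    q10  q11  q12 
 * q10    q4   q5   q6 
 * q11    q7   q8   q9 
 * q12   q10  q11  q12 
(> = start, * = accepting)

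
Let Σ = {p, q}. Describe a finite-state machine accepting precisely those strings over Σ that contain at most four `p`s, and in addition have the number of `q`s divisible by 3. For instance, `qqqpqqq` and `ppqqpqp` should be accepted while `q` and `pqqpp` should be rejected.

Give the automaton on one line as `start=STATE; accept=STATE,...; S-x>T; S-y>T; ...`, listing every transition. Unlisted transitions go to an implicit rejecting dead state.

Build one automaton per condition and run them in lockstep. The first has 6 states tracking the count of `p`s, saturating at 5; the second has 3 states tracking the count of `q`s modulo 3. A product state is a pair (one from each), accepting exactly when both do. After merging equivalent states the machine shrinks.
A 16-state machine:
       p  q 
>* A   B  C 
 * B   D  E 
   C   E  F 
 * D   G  H 
   E   H  I 
   F   I  A 
 * G   J  K 
   H   K  L 
   I   L  B 
 * J   M  N 
   K   N  O 
   L   O  D 
   M   M  M 
   N   M  P 
   O   P  G 
   P   M  J 
(> = start, * = accepting)

start=A; accept=A,B,D,G,J; A-p>B; A-q>C; B-p>D; B-q>E; C-p>E; C-q>F; D-p>G; D-q>H; E-p>H; E-q>I; F-p>I; F-q>A; G-p>J; G-q>K; H-p>K; H-q>L; I-p>L; I-q>B; J-p>M; J-q>N; K-p>N; K-q>O; L-p>O; L-q>D; M-p>M; M-q>M; N-p>M; N-q>P; O-p>P; O-q>G; P-p>M; P-q>J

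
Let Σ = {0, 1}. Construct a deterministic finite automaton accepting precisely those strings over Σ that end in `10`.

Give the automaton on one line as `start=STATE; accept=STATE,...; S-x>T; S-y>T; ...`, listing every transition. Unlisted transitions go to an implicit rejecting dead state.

start=q0; accept=q2; q0-0>q0; q0-1>q1; q1-0>q2; q1-1>q1; q2-0>q0; q2-1>q1

Let each state record the length of the longest suffix of the input read so far that is also a prefix of `10`. q1 means the last symbol is `1`; q2 means the last 2 symbols are `10`. Accept only at q2, where the string currently ends in `10`.
3 states suffice.
        0   1  
>  q0   q0  q1 
   q1   q2  q1 
 * q2   q0  q1 
(> = start, * = accepting)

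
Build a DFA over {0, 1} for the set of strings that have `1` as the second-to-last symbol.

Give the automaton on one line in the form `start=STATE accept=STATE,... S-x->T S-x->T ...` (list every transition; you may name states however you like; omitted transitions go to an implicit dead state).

start=A accept=F,G A-0->B A-1->C B-0->D B-1->E C-0->F C-1->G D-0->D D-1->E E-0->F E-1->G F-0->D F-1->E G-0->F G-1->G

Because acceptance depends on a position counted from the end, the machine has to buffer the most recent 2 symbols. Make each state the string of the last up-to-2 symbols read; on input `x` shift the window left and append `x`. Accept when the buffered window has length 2 and begins with `1`.
A 7-state machine:
       0  1 
>  A   B  C 
   B   D  E 
   C   F  G 
   D   D  E 
   E   F  G 
 * F   D  E 
 * G   F  G 
(> = start, * = accepting)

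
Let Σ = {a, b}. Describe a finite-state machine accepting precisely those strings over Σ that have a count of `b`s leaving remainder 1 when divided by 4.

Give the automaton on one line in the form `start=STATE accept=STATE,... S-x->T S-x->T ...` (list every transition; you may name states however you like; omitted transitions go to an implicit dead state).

start=s0 accept=s1 s0-a->s0 s0-b->s1 s1-a->s1 s1-b->s2 s2-a->s2 s2-b->s3 s3-a->s3 s3-b->s0

The only thing that matters is how many `b`s have appeared, reduced mod 4. Use one state per residue: s0 for 0, …, s3 for 3. Reading `b` moves to the next residue; anything else stays put. s1 is accepting.
4 states suffice.
        a   b  
>  s0   s0  s1 
 * s1   s1  s2 
   s2   s2  s3 
   s3   s3  s0 
(> = start, * = accepting)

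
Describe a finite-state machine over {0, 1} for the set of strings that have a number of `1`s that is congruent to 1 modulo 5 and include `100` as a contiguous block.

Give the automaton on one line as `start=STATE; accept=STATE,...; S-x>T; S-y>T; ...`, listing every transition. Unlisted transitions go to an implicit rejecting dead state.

start=A; accept=E; A-0>A; A-1>B; B-0>C; B-1>D; C-0>E; C-1>D; D-0>F; D-1>G; E-0>E; E-1>H; F-0>H; F-1>G; G-0>I; G-1>J; H-0>H; H-1>K; I-0>K; I-1>J; J-0>L; J-1>M; K-0>K; K-1>N; L-0>N; L-1>M; M-0>O; M-1>B; N-0>N; N-1>P; O-0>P; O-1>B; P-0>P; P-1>E

Build one automaton per condition and run them in lockstep. One (5 states) tracks the count of `1`s modulo 5; the other (4 states) tracks whether and how much of `100` has been seen. Each combined state is a pair, one component from each; accept when both components accept.
       0  1 
>  A   A  B 
   B   C  D 
   C   E  D 
   D   F  G 
 * E   E  H 
   F   H  G 
   G   I  J 
   H   H  K 
   I   K  J 
   J   L  M 
   K   K  N 
   L   N  M 
   M   O  B 
   N   N  P 
   O   P  B 
   P   P  E 
(> = start, * = accepting)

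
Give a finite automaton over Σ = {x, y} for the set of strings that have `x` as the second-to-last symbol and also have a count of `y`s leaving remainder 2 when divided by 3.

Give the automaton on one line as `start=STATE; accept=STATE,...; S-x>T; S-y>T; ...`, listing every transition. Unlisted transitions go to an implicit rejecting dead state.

start=q0; accept=q4,q6; q0-x>q0; q0-y>q1; q1-x>q2; q1-y>q3; q2-x>q2; q2-y>q4; q3-x>q5; q3-y>q0; q4-x>q5; q4-y>q0; q5-x>q6; q5-y>q0; q6-x>q6; q6-y>q0

Build one automaton per condition and run them in lockstep. One (7 states) tracks the last 2 symbols read; the other (3 states) tracks the count of `y`s modulo 3. Each combined state is a pair, one component from each; accept when both components accept. After merging equivalent states the machine shrinks.
With 7 states:
        x   y  
>  q0   q0  q1 
   q1   q2  q3 
   q2   q2  q4 
   q3   q5  q0 
 * q4   q5  q0 
   q5   q6  q0 
 * q6   q6  q0 
(> = start, * = accepting)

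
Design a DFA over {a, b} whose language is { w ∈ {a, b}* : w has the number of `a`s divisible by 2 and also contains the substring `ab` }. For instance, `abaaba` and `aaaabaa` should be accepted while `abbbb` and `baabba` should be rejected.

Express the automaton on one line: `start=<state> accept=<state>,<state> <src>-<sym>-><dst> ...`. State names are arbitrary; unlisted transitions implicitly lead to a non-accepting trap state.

start=q0 accept=q4 q0-a->q1 q0-b->q0 q1-a->q2 q1-b->q3 q2-a->q1 q2-b->q4 q3-a->q4 q3-b->q3 q4-a->q3 q4-b->q4

Build one automaton per condition and run them in lockstep. One (2 states) tracks the count of `a`s modulo 2; the other (3 states) tracks whether and how much of `ab` has been seen. Each combined state is a pair, one component from each; accept when both components accept.
With 5 states:
        a   b  
>  q0   q1  q0 
   q1   q2  q3 
   q2   q1  q4 
   q3   q4  q3 
 * q4   q3  q4 
(> = start, * = accepting)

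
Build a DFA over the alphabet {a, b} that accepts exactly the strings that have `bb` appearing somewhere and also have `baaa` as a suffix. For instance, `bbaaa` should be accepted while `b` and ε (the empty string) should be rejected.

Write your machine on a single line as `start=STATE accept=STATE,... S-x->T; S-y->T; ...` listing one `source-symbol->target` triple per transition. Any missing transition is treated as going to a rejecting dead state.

Build one automaton per condition and run them in lockstep. One (3 states) tracks whether and how much of `bb` has been seen; the other (5 states) tracks how much of the suffix `baaa` has currently been matched. Each combined state is a pair, one component from each; accept when both components accept. Equivalent product states are then merged.
With 7 states:
        a   b  
>  q0   q0  q1 
   q1   q0  q2 
   q2   q3  q2 
   q3   q4  q2 
   q4   q5  q2 
 * q5   q6  q2 
   q6   q6  q2 
(> = start, * = accepting)

start=q0; accept=q5; q0-a->q0; q0-b->q1; q1-a->q0; q1-b->q2; q2-a->q3; q2-b->q2; q3-a->q4; q3-b->q2; q4-a->q5; q4-b->q2; q5-a->q6; q5-b->q2; q6-a->q6; q6-b->q2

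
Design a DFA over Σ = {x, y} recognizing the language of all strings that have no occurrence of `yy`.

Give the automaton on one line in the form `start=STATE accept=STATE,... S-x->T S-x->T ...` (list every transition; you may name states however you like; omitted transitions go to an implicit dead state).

start=q0 accept=q0,q1 q0-x->q0 q0-y->q1 q1-x->q0 q1-y->q2 q2-x->q2 q2-y->q2

This is the complement of 'contains `yy`'. Use the same substring-matching states — q0 through q2 holding how much of `yy` has just been matched — but flip the accepting set: everything except the trap q2 accepts.
3 states suffice.
        x   y  
>* q0   q0  q1 
 * q1   q0  q2 
   q2   q2  q2 
(> = start, * = accepting)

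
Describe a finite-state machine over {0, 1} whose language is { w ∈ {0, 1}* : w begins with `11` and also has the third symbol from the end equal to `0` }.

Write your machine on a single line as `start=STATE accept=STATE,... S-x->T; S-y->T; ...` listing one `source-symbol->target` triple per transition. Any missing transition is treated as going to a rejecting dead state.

start=A; accept=T,U,V,W; A-0->B; A-1->C; B-0->D; B-1->E; C-0->F; C-1->G; D-0->H; D-1->I; E-0->J; E-1->K; F-0->L; F-1->M; G-0->N; G-1->O; H-0->H; H-1->I; I-0->J; I-1->K; J-0->L; J-1->M; K-0->P; K-1->Q; L-0->H; L-1->I; M-0->J; M-1->K; N-0->R; N-1->S; O-0->N; O-1->O; P-0->L; P-1->M; Q-0->P; Q-1->Q; R-0->T; R-1->U; S-0->V; S-1->W; T-0->T; T-1->U; U-0->V; U-1->W; V-0->R; V-1->S; W-0->N; W-1->O

Build one automaton per condition and run them in lockstep. The first has 4 states tracking whether the input so far still matches the prefix `11`; the second has 15 states tracking the last 3 symbols read. A product state is a pair (one from each), accepting exactly when both do.
23 states suffice.
       0  1 
>  A   B  C 
   B   D  E 
   C   F  G 
   D   H  I 
   E   J  K 
   F   L  M 
   G   N  O 
   H   H  I 
   I   J  K 
   J   L  M 
   K   P  Q 
   L   H  I 
   M   J  K 
   N   R  S 
   O   N  O 
   P   L  M 
   Q   P  Q 
   R   T  U 
   S   V  W 
 * T   T  U 
 * U   V  W 
 * V   R  S 
 * W   N  O 
(> = start, * = accepting)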